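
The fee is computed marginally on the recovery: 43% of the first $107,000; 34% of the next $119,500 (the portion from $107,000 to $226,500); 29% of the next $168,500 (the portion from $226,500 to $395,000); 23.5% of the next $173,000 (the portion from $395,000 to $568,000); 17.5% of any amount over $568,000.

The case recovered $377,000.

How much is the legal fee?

$130,285.00

First $107,000 at 43% = $46,010.00
Next $119,500 at 34% = $40,630.00
Remaining $150,500 at 29% = $43,645.00
Fee: $46,010.00 + $40,630.00 + $43,645.00 = $130,285.00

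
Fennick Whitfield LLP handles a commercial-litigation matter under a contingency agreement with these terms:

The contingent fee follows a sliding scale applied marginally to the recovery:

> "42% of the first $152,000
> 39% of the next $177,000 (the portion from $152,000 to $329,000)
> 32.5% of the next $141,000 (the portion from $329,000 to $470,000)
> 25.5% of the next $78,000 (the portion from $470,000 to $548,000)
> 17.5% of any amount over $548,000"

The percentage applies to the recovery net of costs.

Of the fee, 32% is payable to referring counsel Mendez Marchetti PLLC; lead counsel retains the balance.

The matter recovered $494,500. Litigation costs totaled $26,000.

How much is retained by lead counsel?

$121,181.10

Fee base (net of costs): $494,500 − $26,000 = $468,500
First $152,000 at 42% = $63,840.00
Next $177,000 at 39% = $69,030.00
Remaining $139,500 at 32.5% = $45,337.50
Fee: $63,840.00 + $69,030.00 + $45,337.50 = $178,207.50
Referral share: 32% of $178,207.50 = $57,026.40; lead counsel retains $178,207.50 − $57,026.40 = $121,181.10.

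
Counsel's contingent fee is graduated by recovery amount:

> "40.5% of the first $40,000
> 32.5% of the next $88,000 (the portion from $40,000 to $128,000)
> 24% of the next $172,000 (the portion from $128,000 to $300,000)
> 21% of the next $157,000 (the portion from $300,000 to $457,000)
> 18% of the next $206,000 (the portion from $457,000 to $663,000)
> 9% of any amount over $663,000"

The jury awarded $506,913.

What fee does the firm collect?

$128,034.34

First $40,000 at 40.5% = $16,200.00
Next $88,000 at 32.5% = $28,600.00
Next $172,000 at 24% = $41,280.00
Next $157,000 at 21% = $32,970.00
Remaining $49,913 at 18% = $8,984.34
Fee: $16,200.00 + $28,600.00 + $41,280.00 + $32,970.00 + $8,984.34 = $128,034.34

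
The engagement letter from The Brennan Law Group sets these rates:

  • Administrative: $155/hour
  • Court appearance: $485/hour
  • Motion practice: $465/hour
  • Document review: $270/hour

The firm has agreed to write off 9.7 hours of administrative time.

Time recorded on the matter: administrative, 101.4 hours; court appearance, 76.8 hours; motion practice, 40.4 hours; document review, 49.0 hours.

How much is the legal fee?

$83,477.50

Administrative: 101.4 × $155 = $15,717.00
Court appearance: 76.8 × $485 = $37,248.00
Motion practice: 40.4 × $465 = $18,786.00
Document review: 49.0 × $270 = $13,230.00
Subtotal: $84,981.00
Write-off: 9.7 × $155 = $1,503.50
Total: $84,981.00 − $1,503.50 = $83,477.50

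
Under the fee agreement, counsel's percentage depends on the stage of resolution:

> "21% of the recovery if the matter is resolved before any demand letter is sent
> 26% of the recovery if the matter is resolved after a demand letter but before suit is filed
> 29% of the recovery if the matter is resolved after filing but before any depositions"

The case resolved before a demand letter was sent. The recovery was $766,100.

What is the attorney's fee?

The matter resolved before a demand letter was sent, so the 21% rate applies.
$766,100 × 21% = $160,881.00

$160,881.00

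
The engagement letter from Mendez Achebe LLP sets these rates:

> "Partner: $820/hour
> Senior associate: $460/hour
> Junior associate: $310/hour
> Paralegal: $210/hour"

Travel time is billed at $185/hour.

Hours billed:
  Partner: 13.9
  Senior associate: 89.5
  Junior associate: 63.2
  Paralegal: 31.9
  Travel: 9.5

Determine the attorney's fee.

Partner: 13.9 × $820 = $11,398.00
Senior associate: 89.5 × $460 = $41,170.00
Junior associate: 63.2 × $310 = $19,592.00
Paralegal: 31.9 × $210 = $6,699.00
Subtotal: $11,398.00 + $41,170.00 + $19,592.00 + $6,699.00 = $78,859.00
Travel: 9.5 × $185 = $1,757.50
Total: $78,859.00 + $1,757.50 = $80,616.50

$80,616.50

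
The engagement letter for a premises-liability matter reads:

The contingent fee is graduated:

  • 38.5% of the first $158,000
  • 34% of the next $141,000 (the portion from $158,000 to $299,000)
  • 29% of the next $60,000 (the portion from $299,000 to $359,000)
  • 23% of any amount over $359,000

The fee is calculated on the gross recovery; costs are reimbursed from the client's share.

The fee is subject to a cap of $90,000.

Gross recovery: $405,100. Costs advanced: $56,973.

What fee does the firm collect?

Fee base is the gross recovery, $405,100; costs are reimbursed separately.
First $158,000 at 38.5% = $60,830.00
Next $141,000 at 34% = $47,940.00
Next $60,000 at 29% = $17,400.00
Remaining $46,100 at 23% = $10,603.00
Fee: $60,830.00 + $47,940.00 + $17,400.00 + $10,603.00 = $136,773.00
$136,773.00 exceeds the $90,000 cap, so the fee is capped at $90,000.00.

$90,000.00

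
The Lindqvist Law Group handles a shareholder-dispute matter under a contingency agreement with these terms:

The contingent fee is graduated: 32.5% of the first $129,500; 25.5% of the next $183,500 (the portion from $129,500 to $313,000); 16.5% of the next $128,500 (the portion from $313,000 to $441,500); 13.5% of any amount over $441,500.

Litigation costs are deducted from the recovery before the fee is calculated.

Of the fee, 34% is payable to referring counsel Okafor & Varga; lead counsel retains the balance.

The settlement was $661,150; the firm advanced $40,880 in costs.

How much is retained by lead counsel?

$88,582.86

Fee base (net of costs): $661,150 − $40,880 = $620,270
First $129,500 at 32.5% = $42,087.50
Next $183,500 at 25.5% = $46,792.50
Next $128,500 at 16.5% = $21,202.50
Remaining $178,770 at 13.5% = $24,133.95
Fee: $42,087.50 + $46,792.50 + $21,202.50 + $24,133.95 = $134,216.45
Referral share: 34% of $134,216.45 = $45,633.59; lead counsel retains $134,216.45 − $45,633.59 = $88,582.86.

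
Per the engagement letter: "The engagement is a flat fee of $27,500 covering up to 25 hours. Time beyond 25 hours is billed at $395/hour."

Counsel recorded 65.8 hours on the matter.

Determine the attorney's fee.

$43,616.00

Flat fee: $27,500.00
Excess hours: 65.8 − 25 = 40.8
Overrun: 40.8 × $395 = $16,116.00
Total: $27,500.00 + $16,116.00 = $43,616.00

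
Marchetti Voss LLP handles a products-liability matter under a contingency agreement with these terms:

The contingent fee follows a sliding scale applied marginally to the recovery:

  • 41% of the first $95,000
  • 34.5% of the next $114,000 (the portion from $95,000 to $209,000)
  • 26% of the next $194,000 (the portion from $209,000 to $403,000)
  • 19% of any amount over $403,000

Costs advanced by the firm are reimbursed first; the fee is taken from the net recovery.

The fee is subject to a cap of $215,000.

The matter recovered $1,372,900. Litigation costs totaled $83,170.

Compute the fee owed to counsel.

Fee base (net of costs): $1,372,900 − $83,170 = $1,289,730
First $95,000 at 41% = $38,950.00
Next $114,000 at 34.5% = $39,330.00
Next $194,000 at 26% = $50,440.00
Remaining $886,730 at 19% = $168,478.70
Fee: $38,950.00 + $39,330.00 + $50,440.00 + $168,478.70 = $297,198.70
$297,198.70 exceeds the $215,000 cap, so the fee is capped at $215,000.00.

$215,000.00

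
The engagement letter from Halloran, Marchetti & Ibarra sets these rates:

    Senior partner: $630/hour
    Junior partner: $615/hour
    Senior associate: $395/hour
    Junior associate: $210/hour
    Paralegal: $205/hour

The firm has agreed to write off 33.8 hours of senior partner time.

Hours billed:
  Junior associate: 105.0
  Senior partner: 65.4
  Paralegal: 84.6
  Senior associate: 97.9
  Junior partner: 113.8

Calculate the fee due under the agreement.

Senior partner: 65.4 × $630 = $41,202.00
Junior partner: 113.8 × $615 = $69,987.00
Senior associate: 97.9 × $395 = $38,670.50
Junior associate: 105.0 × $210 = $22,050.00
Paralegal: 84.6 × $205 = $17,343.00
Subtotal: $189,252.50
Write-off: 33.8 × $630 = $21,294.00
Total: $189,252.50 − $21,294.00 = $167,958.50

$167,958.50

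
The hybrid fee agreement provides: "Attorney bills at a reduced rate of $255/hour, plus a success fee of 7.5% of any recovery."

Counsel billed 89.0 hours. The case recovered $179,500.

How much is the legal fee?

Hourly: 89.0 × $255 = $22,695.00
Success fee: 7.5% of $179,500 = $13,462.50
Total: $22,695.00 + $13,462.50 = $36,157.50

$36,157.50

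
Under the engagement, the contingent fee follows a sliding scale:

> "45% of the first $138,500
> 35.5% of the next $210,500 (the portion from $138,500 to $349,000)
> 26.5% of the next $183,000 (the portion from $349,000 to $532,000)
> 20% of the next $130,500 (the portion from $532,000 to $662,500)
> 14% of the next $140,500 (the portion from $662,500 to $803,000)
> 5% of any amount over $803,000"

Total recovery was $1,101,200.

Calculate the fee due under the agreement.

$246,227.50

First $138,500 at 45% = $62,325.00
Next $210,500 at 35.5% = $74,727.50
Next $183,000 at 26.5% = $48,495.00
Next $130,500 at 20% = $26,100.00
Next $140,500 at 14% = $19,670.00
Remaining $298,200 at 5% = $14,910.00
Fee: $62,325.00 + $74,727.50 + $48,495.00 + $26,100.00 + $19,670.00 + $14,910.00 = $246,227.50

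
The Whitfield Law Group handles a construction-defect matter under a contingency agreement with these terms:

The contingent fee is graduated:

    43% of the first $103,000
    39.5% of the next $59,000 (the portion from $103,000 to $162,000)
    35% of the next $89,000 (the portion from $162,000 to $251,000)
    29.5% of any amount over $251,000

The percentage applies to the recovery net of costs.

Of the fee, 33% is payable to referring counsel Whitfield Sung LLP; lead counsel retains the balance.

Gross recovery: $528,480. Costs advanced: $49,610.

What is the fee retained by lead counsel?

$111,197.66

Fee base (net of costs): $528,480 − $49,610 = $478,870
First $103,000 at 43% = $44,290.00
Next $59,000 at 39.5% = $23,305.00
Next $89,000 at 35% = $31,150.00
Remaining $227,870 at 29.5% = $67,221.65
Fee: $44,290.00 + $23,305.00 + $31,150.00 + $67,221.65 = $165,966.65
Referral share: 33% of $165,966.65 = $54,768.99; lead counsel retains $165,966.65 − $54,768.99 = $111,197.66.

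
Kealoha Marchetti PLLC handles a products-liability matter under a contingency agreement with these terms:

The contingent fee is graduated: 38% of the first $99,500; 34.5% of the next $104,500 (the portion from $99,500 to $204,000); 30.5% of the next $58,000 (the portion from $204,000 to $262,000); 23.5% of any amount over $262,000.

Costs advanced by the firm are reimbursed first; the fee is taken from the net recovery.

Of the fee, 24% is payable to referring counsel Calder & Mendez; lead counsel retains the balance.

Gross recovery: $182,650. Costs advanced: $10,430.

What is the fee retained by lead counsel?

$47,802.78

Fee base (net of costs): $182,650 − $10,430 = $172,220
First $99,500 at 38% = $37,810.00
Remaining $72,720 at 34.5% = $25,088.40
Fee: $37,810.00 + $25,088.40 = $62,898.40
Referral share: 24% of $62,898.40 = $15,095.62; lead counsel retains $62,898.40 − $15,095.62 = $47,802.78.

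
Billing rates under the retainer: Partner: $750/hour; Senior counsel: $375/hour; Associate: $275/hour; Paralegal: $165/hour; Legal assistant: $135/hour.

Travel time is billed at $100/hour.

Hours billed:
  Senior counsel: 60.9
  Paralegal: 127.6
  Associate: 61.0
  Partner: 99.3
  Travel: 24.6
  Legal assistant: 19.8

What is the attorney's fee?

$140,274.50

Partner: 99.3 × $750 = $74,475.00
Senior counsel: 60.9 × $375 = $22,837.50
Associate: 61.0 × $275 = $16,775.00
Paralegal: 127.6 × $165 = $21,054.00
Legal assistant: 19.8 × $135 = $2,673.00
Subtotal: $74,475.00 + $22,837.50 + $16,775.00 + $21,054.00 + $2,673.00 = $137,814.50
Travel: 24.6 × $100 = $2,460.00
Total: $137,814.50 + $2,460.00 = $140,274.50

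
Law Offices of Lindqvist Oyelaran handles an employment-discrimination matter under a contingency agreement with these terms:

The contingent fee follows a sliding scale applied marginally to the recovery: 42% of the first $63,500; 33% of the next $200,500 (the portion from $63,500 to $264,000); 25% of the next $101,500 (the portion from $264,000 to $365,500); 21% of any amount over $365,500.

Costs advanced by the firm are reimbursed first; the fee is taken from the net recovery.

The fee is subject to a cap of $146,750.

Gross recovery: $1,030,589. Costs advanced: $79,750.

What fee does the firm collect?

$146,750.00

Fee base (net of costs): $1,030,589 − $79,750 = $950,839
First $63,500 at 42% = $26,670.00
Next $200,500 at 33% = $66,165.00
Next $101,500 at 25% = $25,375.00
Remaining $585,339 at 21% = $122,921.19
Fee: $26,670.00 + $66,165.00 + $25,375.00 + $122,921.19 = $241,131.19
$241,131.19 exceeds the $146,750 cap, so the fee is capped at $146,750.00.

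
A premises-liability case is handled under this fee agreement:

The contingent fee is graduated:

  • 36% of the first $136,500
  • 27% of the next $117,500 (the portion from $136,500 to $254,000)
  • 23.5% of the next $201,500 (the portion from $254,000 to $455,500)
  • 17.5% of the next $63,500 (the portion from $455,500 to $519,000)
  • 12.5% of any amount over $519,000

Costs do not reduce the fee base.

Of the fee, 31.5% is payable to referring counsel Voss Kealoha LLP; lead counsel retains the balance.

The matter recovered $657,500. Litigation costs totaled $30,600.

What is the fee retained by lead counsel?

Fee base is the gross recovery, $657,500; costs are reimbursed separately.
First $136,500 at 36% = $49,140.00
Next $117,500 at 27% = $31,725.00
Next $201,500 at 23.5% = $47,352.50
Next $63,500 at 17.5% = $11,112.50
Remaining $138,500 at 12.5% = $17,312.50
Fee: $49,140.00 + $31,725.00 + $47,352.50 + $11,112.50 + $17,312.50 = $156,642.50
Referral share: 31.5% of $156,642.50 = $49,342.39; lead counsel retains $156,642.50 − $49,342.39 = $107,300.11.

$107,300.11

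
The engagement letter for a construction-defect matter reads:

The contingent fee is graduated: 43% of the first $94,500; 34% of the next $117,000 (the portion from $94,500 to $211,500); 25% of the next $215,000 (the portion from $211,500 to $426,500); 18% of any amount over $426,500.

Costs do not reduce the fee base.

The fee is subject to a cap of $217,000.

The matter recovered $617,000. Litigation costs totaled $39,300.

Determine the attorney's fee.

$168,455.00

Fee base is the gross recovery, $617,000; costs are reimbursed separately.
First $94,500 at 43% = $40,635.00
Next $117,000 at 34% = $39,780.00
Next $215,000 at 25% = $53,750.00
Remaining $190,500 at 18% = $34,290.00
Fee: $40,635.00 + $39,780.00 + $53,750.00 + $34,290.00 = $168,455.00
$168,455.00 is under the $217,000 cap.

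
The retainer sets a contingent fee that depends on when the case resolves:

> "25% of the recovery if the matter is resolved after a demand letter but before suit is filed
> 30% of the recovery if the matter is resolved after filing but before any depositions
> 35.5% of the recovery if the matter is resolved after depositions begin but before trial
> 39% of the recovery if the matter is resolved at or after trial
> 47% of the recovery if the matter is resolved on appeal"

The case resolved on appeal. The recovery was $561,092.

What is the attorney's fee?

The matter resolved on appeal, so the 47% rate applies.
$561,092 × 47% = $263,713.24

$263,713.24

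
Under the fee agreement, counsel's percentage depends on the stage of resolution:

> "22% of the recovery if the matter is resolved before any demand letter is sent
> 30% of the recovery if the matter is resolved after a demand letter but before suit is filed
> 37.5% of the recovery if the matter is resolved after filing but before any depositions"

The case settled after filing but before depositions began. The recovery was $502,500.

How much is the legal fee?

The matter settled after filing but before depositions began, so the 37.5% rate applies.
$502,500 × 37.5% = $188,437.50

$188,437.50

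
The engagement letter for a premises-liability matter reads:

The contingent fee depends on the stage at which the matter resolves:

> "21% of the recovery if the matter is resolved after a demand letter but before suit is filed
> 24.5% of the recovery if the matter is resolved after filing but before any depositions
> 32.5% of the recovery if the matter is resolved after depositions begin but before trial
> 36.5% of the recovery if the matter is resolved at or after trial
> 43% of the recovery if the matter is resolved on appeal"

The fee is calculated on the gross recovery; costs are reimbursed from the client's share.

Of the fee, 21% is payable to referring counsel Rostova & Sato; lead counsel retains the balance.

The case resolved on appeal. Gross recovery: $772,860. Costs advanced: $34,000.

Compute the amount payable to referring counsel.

Fee base is the gross recovery, $772,860; costs are reimbursed separately.
The matter resolved on appeal, so the 43% rate applies.
$772,860 × 43% = $332,329.80
Referral share: 21% of $332,329.80 = $69,789.26; lead counsel retains $332,329.80 − $69,789.26 = $262,540.54.

$69,789.26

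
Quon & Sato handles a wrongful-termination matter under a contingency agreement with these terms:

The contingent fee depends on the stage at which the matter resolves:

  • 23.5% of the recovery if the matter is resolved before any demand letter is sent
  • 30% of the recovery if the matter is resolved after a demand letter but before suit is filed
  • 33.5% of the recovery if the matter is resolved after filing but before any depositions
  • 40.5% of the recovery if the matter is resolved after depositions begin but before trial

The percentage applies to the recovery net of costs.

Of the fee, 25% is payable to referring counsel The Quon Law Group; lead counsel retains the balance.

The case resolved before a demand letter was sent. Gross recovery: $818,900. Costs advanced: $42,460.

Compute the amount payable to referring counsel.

$45,615.85

Fee base (net of costs): $818,900 − $42,460 = $776,440
The matter resolved before a demand letter was sent, so the 23.5% rate applies.
$776,440 × 23.5% = $182,463.40
Referral share: 25% of $182,463.40 = $45,615.85; lead counsel retains $182,463.40 − $45,615.85 = $136,847.55.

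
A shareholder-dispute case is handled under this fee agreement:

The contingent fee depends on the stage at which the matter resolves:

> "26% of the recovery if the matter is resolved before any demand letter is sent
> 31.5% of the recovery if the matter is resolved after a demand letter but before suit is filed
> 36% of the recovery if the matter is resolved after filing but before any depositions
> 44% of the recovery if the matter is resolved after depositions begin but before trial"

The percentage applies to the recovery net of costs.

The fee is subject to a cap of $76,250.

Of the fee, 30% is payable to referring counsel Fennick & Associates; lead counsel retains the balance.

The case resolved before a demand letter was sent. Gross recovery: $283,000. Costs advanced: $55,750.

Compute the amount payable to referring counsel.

$17,725.50

Fee base (net of costs): $283,000 − $55,750 = $227,250
The matter resolved before a demand letter was sent, so the 26% rate applies.
$227,250 × 26% = $59,085.00
$59,085.00 is under the $76,250 cap.
Referral share: 30% of $59,085.00 = $17,725.50; lead counsel retains $59,085.00 − $17,725.50 = $41,359.50.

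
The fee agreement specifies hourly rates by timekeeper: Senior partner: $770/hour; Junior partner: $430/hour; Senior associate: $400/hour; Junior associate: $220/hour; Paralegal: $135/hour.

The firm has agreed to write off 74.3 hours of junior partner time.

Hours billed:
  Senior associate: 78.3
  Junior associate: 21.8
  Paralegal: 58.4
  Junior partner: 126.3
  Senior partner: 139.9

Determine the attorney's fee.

Senior partner: 139.9 × $770 = $107,723.00
Junior partner: 126.3 × $430 = $54,309.00
Senior associate: 78.3 × $400 = $31,320.00
Junior associate: 21.8 × $220 = $4,796.00
Paralegal: 58.4 × $135 = $7,884.00
Subtotal: $206,032.00
Write-off: 74.3 × $430 = $31,949.00
Total: $206,032.00 − $31,949.00 = $174,083.00

$174,083.00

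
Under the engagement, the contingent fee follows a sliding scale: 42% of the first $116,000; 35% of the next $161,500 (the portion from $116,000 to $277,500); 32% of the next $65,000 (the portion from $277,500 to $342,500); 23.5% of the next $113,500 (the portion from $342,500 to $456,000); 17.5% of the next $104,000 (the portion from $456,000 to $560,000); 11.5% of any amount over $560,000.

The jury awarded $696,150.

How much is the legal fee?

$186,574.75

First $116,000 at 42% = $48,720.00
Next $161,500 at 35% = $56,525.00
Next $65,000 at 32% = $20,800.00
Next $113,500 at 23.5% = $26,672.50
Next $104,000 at 17.5% = $18,200.00
Remaining $136,150 at 11.5% = $15,657.25
Fee: $48,720.00 + $56,525.00 + $20,800.00 + $26,672.50 + $18,200.00 + $15,657.25 = $186,574.75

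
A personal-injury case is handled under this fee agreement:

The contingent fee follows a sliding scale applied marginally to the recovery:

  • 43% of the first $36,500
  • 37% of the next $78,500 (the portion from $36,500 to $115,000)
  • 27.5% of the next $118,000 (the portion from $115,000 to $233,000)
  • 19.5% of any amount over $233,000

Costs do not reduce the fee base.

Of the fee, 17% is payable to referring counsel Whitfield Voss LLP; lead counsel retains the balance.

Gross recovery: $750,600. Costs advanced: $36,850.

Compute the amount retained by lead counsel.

Fee base is the gross recovery, $750,600; costs are reimbursed separately.
First $36,500 at 43% = $15,695.00
Next $78,500 at 37% = $29,045.00
Next $118,000 at 27.5% = $32,450.00
Remaining $517,600 at 19.5% = $100,932.00
Fee: $15,695.00 + $29,045.00 + $32,450.00 + $100,932.00 = $178,122.00
Referral share: 17% of $178,122.00 = $30,280.74; lead counsel retains $178,122.00 − $30,280.74 = $147,841.26.

$147,841.26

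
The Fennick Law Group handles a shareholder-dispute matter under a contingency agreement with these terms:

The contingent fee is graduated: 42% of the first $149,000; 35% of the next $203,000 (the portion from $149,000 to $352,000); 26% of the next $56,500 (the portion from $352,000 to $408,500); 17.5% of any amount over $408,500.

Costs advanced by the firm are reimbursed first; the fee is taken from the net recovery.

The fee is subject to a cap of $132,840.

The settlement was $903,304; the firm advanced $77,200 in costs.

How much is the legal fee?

$132,840.00

Fee base (net of costs): $903,304 − $77,200 = $826,104
First $149,000 at 42% = $62,580.00
Next $203,000 at 35% = $71,050.00
Next $56,500 at 26% = $14,690.00
Remaining $417,604 at 17.5% = $73,080.70
Fee: $62,580.00 + $71,050.00 + $14,690.00 + $73,080.70 = $221,400.70
$221,400.70 exceeds the $132,840 cap, so the fee is capped at $132,840.00.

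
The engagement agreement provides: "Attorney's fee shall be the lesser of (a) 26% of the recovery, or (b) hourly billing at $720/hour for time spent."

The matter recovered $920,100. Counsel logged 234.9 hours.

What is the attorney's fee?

$169,128.00

(a) 26% of $920,100 = $239,226.00
(b) 234.9 × $720 = $169,128.00
The lesser is (b): $169,128.00.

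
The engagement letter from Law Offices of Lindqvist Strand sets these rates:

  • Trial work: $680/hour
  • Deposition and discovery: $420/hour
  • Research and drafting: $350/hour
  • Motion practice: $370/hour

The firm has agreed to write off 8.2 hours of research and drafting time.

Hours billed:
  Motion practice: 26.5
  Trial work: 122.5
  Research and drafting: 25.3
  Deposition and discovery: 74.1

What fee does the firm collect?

Trial work: 122.5 × $680 = $83,300.00
Deposition and discovery: 74.1 × $420 = $31,122.00
Research and drafting: 25.3 × $350 = $8,855.00
Motion practice: 26.5 × $370 = $9,805.00
Subtotal: $133,082.00
Write-off: 8.2 × $350 = $2,870.00
Total: $133,082.00 − $2,870.00 = $130,212.00

$130,212.00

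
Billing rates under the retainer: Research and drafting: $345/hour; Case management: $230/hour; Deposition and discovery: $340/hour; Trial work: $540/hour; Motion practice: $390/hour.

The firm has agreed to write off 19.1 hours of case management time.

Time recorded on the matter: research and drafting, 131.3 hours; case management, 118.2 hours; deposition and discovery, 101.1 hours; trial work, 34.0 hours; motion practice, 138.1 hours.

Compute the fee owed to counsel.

$174,684.50

Research and drafting: 131.3 × $345 = $45,298.50
Case management: 118.2 × $230 = $27,186.00
Deposition and discovery: 101.1 × $340 = $34,374.00
Trial work: 34.0 × $540 = $18,360.00
Motion practice: 138.1 × $390 = $53,859.00
Subtotal: $179,077.50
Write-off: 19.1 × $230 = $4,393.00
Total: $179,077.50 − $4,393.00 = $174,684.50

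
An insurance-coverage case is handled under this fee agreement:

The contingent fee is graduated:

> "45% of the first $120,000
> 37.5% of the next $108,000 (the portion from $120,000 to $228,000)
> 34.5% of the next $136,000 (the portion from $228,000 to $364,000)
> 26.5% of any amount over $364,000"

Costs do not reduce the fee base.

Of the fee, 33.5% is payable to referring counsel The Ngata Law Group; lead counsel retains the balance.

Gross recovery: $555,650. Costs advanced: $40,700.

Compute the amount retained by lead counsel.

$127,817.82

Fee base is the gross recovery, $555,650; costs are reimbursed separately.
First $120,000 at 45% = $54,000.00
Next $108,000 at 37.5% = $40,500.00
Next $136,000 at 34.5% = $46,920.00
Remaining $191,650 at 26.5% = $50,787.25
Fee: $54,000.00 + $40,500.00 + $46,920.00 + $50,787.25 = $192,207.25
Referral share: 33.5% of $192,207.25 = $64,389.43; lead counsel retains $192,207.25 − $64,389.43 = $127,817.82.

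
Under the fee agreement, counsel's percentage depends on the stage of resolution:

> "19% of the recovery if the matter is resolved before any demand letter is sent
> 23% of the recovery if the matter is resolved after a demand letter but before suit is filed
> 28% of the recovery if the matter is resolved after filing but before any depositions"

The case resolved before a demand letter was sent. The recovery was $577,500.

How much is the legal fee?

$109,725.00

The matter resolved before a demand letter was sent, so the 19% rate applies.
$577,500 × 19% = $109,725.00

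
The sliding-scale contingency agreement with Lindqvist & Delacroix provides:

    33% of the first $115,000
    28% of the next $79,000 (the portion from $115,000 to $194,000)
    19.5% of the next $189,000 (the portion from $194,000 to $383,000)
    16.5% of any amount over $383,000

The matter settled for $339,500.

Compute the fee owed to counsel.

First $115,000 at 33% = $37,950.00
Next $79,000 at 28% = $22,120.00
Remaining $145,500 at 19.5% = $28,372.50
Fee: $37,950.00 + $22,120.00 + $28,372.50 = $88,442.50

$88,442.50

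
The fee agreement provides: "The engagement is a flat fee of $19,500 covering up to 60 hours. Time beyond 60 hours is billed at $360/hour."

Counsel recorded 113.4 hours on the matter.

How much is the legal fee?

Flat fee: $19,500.00
Excess hours: 113.4 − 60 = 53.4
Overrun: 53.4 × $360 = $19,224.00
Total: $19,500.00 + $19,224.00 = $38,724.00

$38,724.00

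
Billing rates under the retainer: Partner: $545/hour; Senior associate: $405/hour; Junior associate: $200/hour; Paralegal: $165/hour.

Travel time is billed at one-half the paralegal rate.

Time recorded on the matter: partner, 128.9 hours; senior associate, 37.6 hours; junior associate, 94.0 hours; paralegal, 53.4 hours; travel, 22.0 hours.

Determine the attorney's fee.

Partner: 128.9 × $545 = $70,250.50
Senior associate: 37.6 × $405 = $15,228.00
Junior associate: 94.0 × $200 = $18,800.00
Paralegal: 53.4 × $165 = $8,811.00
Subtotal: $70,250.50 + $15,228.00 + $18,800.00 + $8,811.00 = $113,089.50
Travel: 22.0 × ($165 ÷ 2) = 22.0 × $82.50 = $1,815.00
Total: $113,089.50 + $1,815.00 = $114,904.50

$114,904.50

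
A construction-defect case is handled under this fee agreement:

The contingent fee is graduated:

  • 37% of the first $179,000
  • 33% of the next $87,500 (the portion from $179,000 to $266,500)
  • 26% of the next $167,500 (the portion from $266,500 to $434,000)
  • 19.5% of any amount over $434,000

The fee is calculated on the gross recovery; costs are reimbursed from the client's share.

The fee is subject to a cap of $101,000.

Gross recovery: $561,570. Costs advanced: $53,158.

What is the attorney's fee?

$101,000.00

Fee base is the gross recovery, $561,570; costs are reimbursed separately.
First $179,000 at 37% = $66,230.00
Next $87,500 at 33% = $28,875.00
Next $167,500 at 26% = $43,550.00
Remaining $127,570 at 19.5% = $24,876.15
Fee: $66,230.00 + $28,875.00 + $43,550.00 + $24,876.15 = $163,531.15
$163,531.15 exceeds the $101,000 cap, so the fee is capped at $101,000.00.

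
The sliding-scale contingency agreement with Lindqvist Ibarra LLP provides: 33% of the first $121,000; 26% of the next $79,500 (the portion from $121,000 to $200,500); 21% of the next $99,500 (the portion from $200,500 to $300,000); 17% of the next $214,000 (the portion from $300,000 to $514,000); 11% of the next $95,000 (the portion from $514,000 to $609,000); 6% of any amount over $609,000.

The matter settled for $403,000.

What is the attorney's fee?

$99,005.00

First $121,000 at 33% = $39,930.00
Next $79,500 at 26% = $20,670.00
Next $99,500 at 21% = $20,895.00
Remaining $103,000 at 17% = $17,510.00
Fee: $39,930.00 + $20,670.00 + $20,895.00 + $17,510.00 = $99,005.00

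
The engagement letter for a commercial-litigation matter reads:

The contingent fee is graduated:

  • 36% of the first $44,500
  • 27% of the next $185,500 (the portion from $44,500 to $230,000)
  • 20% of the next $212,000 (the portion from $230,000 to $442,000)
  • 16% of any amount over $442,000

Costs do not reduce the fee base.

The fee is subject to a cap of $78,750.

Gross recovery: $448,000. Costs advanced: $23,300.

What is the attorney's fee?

Fee base is the gross recovery, $448,000; costs are reimbursed separately.
First $44,500 at 36% = $16,020.00
Next $185,500 at 27% = $50,085.00
Next $212,000 at 20% = $42,400.00
Remaining $6,000 at 16% = $960.00
Fee: $16,020.00 + $50,085.00 + $42,400.00 + $960.00 = $109,465.00
$109,465.00 exceeds the $78,750 cap, so the fee is capped at $78,750.00.

$78,750.00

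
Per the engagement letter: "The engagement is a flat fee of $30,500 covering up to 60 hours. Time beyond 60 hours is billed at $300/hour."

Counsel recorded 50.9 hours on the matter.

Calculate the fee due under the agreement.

$30,500.00

50.9 hours is within the 60-hour scope; only the flat fee applies.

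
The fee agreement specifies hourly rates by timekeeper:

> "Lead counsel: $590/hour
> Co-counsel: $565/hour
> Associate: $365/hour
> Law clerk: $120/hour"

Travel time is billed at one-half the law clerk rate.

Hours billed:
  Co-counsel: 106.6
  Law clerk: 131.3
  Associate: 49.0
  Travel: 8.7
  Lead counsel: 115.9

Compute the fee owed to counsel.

Lead counsel: 115.9 × $590 = $68,381.00
Co-counsel: 106.6 × $565 = $60,229.00
Associate: 49.0 × $365 = $17,885.00
Law clerk: 131.3 × $120 = $15,756.00
Subtotal: $68,381.00 + $60,229.00 + $17,885.00 + $15,756.00 = $162,251.00
Travel: 8.7 × ($120 ÷ 2) = 8.7 × $60.00 = $522.00
Total: $162,251.00 + $522.00 = $162,773.00

$162,773.00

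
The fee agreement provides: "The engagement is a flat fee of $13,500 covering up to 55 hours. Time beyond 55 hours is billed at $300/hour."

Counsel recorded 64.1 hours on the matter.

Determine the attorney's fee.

$16,230.00

Flat fee: $13,500.00
Excess hours: 64.1 − 55 = 9.1
Overrun: 9.1 × $300 = $2,730.00
Total: $13,500.00 + $2,730.00 = $16,230.00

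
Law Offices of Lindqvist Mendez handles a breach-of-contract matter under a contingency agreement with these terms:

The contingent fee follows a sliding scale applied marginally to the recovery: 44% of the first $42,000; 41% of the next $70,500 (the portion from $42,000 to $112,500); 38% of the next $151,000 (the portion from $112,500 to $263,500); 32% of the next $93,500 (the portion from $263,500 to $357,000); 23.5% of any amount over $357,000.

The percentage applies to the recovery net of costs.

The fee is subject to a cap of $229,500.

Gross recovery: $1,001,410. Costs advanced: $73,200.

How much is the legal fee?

$229,500.00

Fee base (net of costs): $1,001,410 − $73,200 = $928,210
First $42,000 at 44% = $18,480.00
Next $70,500 at 41% = $28,905.00
Next $151,000 at 38% = $57,380.00
Next $93,500 at 32% = $29,920.00
Remaining $571,210 at 23.5% = $134,234.35
Fee: $18,480.00 + $28,905.00 + $57,380.00 + $29,920.00 + $134,234.35 = $268,919.35
$268,919.35 exceeds the $229,500 cap, so the fee is capped at $229,500.00.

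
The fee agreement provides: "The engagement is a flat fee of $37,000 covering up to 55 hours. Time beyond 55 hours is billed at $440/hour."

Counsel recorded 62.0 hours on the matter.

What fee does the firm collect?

$40,080.00

Flat fee: $37,000.00
Excess hours: 62.0 − 55 = 7.0
Overrun: 7.0 × $440 = $3,080.00
Total: $37,000.00 + $3,080.00 = $40,080.00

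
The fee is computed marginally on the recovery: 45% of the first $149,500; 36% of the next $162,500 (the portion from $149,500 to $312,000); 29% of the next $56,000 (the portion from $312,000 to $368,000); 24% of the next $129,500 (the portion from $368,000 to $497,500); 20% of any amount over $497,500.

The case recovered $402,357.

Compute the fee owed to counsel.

$150,260.68

First $149,500 at 45% = $67,275.00
Next $162,500 at 36% = $58,500.00
Next $56,000 at 29% = $16,240.00
Remaining $34,357 at 24% = $8,245.68
Fee: $67,275.00 + $58,500.00 + $16,240.00 + $8,245.68 = $150,260.68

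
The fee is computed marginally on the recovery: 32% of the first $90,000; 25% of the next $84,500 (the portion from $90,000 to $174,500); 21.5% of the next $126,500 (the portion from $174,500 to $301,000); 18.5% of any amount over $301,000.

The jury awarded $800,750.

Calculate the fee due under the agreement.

First $90,000 at 32% = $28,800.00
Next $84,500 at 25% = $21,125.00
Next $126,500 at 21.5% = $27,197.50
Remaining $499,750 at 18.5% = $92,453.75
Fee: $28,800.00 + $21,125.00 + $27,197.50 + $92,453.75 = $169,576.25

$169,576.25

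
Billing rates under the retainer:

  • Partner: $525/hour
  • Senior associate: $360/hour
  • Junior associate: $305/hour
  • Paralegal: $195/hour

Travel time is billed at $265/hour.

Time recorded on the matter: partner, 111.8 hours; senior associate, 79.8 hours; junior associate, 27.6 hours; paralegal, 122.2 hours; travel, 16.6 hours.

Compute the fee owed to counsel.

$124,069.00

Partner: 111.8 × $525 = $58,695.00
Senior associate: 79.8 × $360 = $28,728.00
Junior associate: 27.6 × $305 = $8,418.00
Paralegal: 122.2 × $195 = $23,829.00
Subtotal: $58,695.00 + $28,728.00 + $8,418.00 + $23,829.00 = $119,670.00
Travel: 16.6 × $265 = $4,399.00
Total: $119,670.00 + $4,399.00 = $124,069.00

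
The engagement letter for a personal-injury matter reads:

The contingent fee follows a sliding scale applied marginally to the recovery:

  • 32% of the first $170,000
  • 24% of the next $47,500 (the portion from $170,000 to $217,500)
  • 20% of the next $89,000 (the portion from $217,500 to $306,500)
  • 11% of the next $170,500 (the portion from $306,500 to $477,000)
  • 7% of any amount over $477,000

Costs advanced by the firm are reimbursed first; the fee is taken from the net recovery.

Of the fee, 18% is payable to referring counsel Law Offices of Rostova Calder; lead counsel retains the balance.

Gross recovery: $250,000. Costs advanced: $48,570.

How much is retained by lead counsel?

Fee base (net of costs): $250,000 − $48,570 = $201,430
First $170,000 at 32% = $54,400.00
Remaining $31,430 at 24% = $7,543.20
Fee: $54,400.00 + $7,543.20 = $61,943.20
Referral share: 18% of $61,943.20 = $11,149.78; lead counsel retains $61,943.20 − $11,149.78 = $50,793.42.

$50,793.42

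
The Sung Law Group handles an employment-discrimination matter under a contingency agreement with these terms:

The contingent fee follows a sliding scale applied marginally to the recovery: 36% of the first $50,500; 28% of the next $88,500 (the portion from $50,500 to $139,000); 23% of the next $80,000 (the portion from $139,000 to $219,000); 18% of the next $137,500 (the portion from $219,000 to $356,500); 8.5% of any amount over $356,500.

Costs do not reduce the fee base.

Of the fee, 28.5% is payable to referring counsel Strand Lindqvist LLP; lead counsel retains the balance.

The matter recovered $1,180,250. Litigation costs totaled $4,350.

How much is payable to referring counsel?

$44,496.69

Fee base is the gross recovery, $1,180,250; costs are reimbursed separately.
First $50,500 at 36% = $18,180.00
Next $88,500 at 28% = $24,780.00
Next $80,000 at 23% = $18,400.00
Next $137,500 at 18% = $24,750.00
Remaining $823,750 at 8.5% = $70,018.75
Fee: $18,180.00 + $24,780.00 + $18,400.00 + $24,750.00 + $70,018.75 = $156,128.75
Referral share: 28.5% of $156,128.75 = $44,496.69; lead counsel retains $156,128.75 − $44,496.69 = $111,632.06.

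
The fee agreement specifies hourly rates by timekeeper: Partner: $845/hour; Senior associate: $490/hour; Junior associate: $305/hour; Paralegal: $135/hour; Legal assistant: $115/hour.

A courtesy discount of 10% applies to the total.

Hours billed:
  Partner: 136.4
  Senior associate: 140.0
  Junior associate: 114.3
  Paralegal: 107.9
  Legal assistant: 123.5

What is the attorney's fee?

$222,739.65

Partner: 136.4 × $845 = $115,258.00
Senior associate: 140.0 × $490 = $68,600.00
Junior associate: 114.3 × $305 = $34,861.50
Paralegal: 107.9 × $135 = $14,566.50
Legal assistant: 123.5 × $115 = $14,202.50
Subtotal: $247,488.50
Less 10% discount: −$24,748.85
Total: $247,488.50 − $24,748.85 = $222,739.65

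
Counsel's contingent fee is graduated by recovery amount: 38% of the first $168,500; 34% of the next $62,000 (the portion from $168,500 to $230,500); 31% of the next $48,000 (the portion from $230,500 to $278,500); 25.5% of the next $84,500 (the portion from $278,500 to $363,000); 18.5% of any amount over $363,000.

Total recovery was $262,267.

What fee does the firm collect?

$94,957.77

First $168,500 at 38% = $64,030.00
Next $62,000 at 34% = $21,080.00
Remaining $31,767 at 31% = $9,847.77
Fee: $64,030.00 + $21,080.00 + $9,847.77 = $94,957.77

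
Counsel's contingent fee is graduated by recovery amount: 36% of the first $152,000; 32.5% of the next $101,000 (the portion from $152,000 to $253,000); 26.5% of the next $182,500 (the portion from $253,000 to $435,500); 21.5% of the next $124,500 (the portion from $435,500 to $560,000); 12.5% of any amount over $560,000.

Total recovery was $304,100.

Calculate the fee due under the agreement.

$101,086.50

First $152,000 at 36% = $54,720.00
Next $101,000 at 32.5% = $32,825.00
Remaining $51,100 at 26.5% = $13,541.50
Fee: $54,720.00 + $32,825.00 + $13,541.50 = $101,086.50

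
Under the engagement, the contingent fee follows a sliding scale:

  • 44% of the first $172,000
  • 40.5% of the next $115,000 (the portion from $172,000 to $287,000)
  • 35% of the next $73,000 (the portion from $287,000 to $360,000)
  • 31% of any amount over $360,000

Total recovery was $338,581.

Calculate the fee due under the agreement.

$140,308.35

First $172,000 at 44% = $75,680.00
Next $115,000 at 40.5% = $46,575.00
Remaining $51,581 at 35% = $18,053.35
Fee: $75,680.00 + $46,575.00 + $18,053.35 = $140,308.35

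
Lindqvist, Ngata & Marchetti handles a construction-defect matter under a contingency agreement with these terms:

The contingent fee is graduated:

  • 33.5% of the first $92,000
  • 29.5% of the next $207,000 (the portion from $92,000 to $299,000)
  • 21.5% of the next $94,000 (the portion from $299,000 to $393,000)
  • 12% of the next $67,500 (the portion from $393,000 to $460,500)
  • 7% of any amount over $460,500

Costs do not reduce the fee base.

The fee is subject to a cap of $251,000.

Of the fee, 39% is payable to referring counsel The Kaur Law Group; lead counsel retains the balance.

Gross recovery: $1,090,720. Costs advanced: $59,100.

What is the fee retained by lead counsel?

Fee base is the gross recovery, $1,090,720; costs are reimbursed separately.
First $92,000 at 33.5% = $30,820.00
Next $207,000 at 29.5% = $61,065.00
Next $94,000 at 21.5% = $20,210.00
Next $67,500 at 12% = $8,100.00
Remaining $630,220 at 7% = $44,115.40
Fee: $30,820.00 + $61,065.00 + $20,210.00 + $8,100.00 + $44,115.40 = $164,310.40
$164,310.40 is under the $251,000 cap.
Referral share: 39% of $164,310.40 = $64,081.06; lead counsel retains $164,310.40 − $64,081.06 = $100,229.34.

$100,229.34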